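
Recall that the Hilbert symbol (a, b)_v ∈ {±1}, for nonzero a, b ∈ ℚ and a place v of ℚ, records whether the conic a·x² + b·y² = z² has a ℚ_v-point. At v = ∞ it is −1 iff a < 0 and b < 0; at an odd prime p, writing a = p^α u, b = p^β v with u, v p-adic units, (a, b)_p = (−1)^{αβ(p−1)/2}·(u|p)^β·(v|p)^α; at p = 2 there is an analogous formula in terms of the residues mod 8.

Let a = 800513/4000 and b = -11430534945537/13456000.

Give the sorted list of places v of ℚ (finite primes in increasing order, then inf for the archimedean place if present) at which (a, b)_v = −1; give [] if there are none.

Mod squares: a ≡ 170, b ≡ -6970. Check v ∈ {∞, 2, 3, 5, 7, 17, 29, 31, 41}.
v=7: a=7^2·(≡2), b=7^0·(≡4) mod 7; (2|7)=+1, (4|7)=+1; (−1)^{2·0·3}·(+1)^0·(+1)^2 = +1.
v=2: v_2(a)=-5, v_2(b)=-7; units ≡ 5, 3 (mod 8); ε·ε+αω+βω = 0·1+-5·1+-7·1 ≡ 0  ⇒  (a,b)_2 = +1.
v=3: a=3^0·(≡2), b=3^10·(≡2) mod 3; (2|3)=-1, (2|3)=-1; (−1)^{0·10·1}·(-1)^10·(-1)^0 = +1.
v=5: a=5^-3·(≡4), b=5^-3·(≡1) mod 5; (4|5)=+1, (1|5)=+1; (−1)^{-3·-3·2}·(+1)^-3·(+1)^-3 = +1.
v=41: a=41^0·(≡28), b=41^1·(≡30) mod 41; (28|41)=-1, (30|41)=-1; (−1)^{0·1·20}·(-1)^1·(-1)^0 = -1.
v=29: a=29^0·(≡16), b=29^-2·(≡12) mod 29; (16|29)=+1, (12|29)=-1; (−1)^{0·-2·14}·(+1)^-2·(-1)^0 = +1.
v=17: a=17^1·(≡10), b=17^3·(≡13) mod 17; (10|17)=-1, (13|17)=+1; (−1)^{1·3·8}·(-1)^3·(+1)^1 = -1.
v=∞: 170 > 0 and -6970 < 0  ⇒  (a,b)_∞ = +1.
v=31: a=31^2·(≡27), b=31^2·(≡2) mod 31; (27|31)=-1, (2|31)=+1; (−1)^{2·2·15}·(-1)^2·(+1)^2 = +1.
Ram(170, -6970) = {17, 41}; no ℚ_17-point on the conic.

[17, 41]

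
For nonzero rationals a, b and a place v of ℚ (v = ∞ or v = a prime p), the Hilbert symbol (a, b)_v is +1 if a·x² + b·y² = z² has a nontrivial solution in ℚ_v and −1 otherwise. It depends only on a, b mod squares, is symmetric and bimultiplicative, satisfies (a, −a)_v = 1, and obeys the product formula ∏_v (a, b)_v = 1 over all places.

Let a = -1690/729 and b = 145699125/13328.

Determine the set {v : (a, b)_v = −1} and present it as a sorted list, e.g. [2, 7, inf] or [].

(a, b) ≡ (-10, 4845) mod (ℚ^×)²; places V = {2, 3, 5, 7, 11, 13, 17, 19, ∞}.
(a,b)_19: α=0, u≡11; β=1, v≡12 (mod 19); (11|19)=+1, (12|19)=-1; sign (−1)^0·+1^1·-1^0 = +1.
(a,b)_13: α=2, u≡3; β=2, v≡10 (mod 13); (3|13)=+1, (10|13)=+1; sign (−1)^0·+1^2·+1^2 = +1.
(a,b)_∞: sgn(-10)=−, sgn(4845)=+, so +1.
(a,b)_11: α=0, u≡5; β=2, v≡3 (mod 11); (5|11)=+1, (3|11)=+1; sign (−1)^0·+1^2·+1^0 = +1.
(a,b)_7: α=0, u≡4; β=-2, v≡2 (mod 7); (4|7)=+1, (2|7)=+1; sign (−1)^0·+1^-2·+1^0 = +1.
(a,b)_2: α=1, β=-4; u≡3, v≡5 (mod 8); ε(u)ε(v)=1·0, αω(v)=1·1, βω(u)=-4·1; sum ≡ 1  ⇒  -1.
(a,b)_17: α=0, u≡12; β=-1, v≡15 (mod 17); (12|17)=-1, (15|17)=+1; sign (−1)^0·-1^-1·+1^0 = -1.
(a,b)_5: α=1, u≡3; β=3, v≡1 (mod 5); (3|5)=-1, (1|5)=+1; sign (−1)^0·-1^3·+1^1 = -1.
(a,b)_3: α=-6, u≡2; β=1, v≡1 (mod 3); (2|3)=-1, (1|3)=+1; sign (−1)^0·-1^1·+1^-6 = -1.
|Ram(-10, 4845)| = 4, even; anisotropic at {2, 3, 5, 17}.

[2, 3, 5, 17]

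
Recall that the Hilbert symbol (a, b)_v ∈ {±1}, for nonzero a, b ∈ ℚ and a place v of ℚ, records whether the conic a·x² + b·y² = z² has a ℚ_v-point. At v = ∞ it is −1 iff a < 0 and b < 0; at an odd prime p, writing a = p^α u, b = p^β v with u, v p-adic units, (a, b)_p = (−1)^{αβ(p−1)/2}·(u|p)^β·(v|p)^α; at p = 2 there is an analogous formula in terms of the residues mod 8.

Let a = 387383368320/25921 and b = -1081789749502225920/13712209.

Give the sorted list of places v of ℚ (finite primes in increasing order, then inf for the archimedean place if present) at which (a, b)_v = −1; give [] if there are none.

[2, 3]

Mod squares: a ≡ 170, b ≡ -30. Check v ∈ {∞, 2, 3, 5, 7, 13, 17, 23}.
v=17: a=17^3·(≡3), b=17^4·(≡13) mod 17; (3|17)=-1, (13|17)=+1; (−1)^{3·4·8}·(-1)^4·(+1)^3 = +1.
v=2: v_2(a)=7, v_2(b)=9; units ≡ 5, 1 (mod 8); ε·ε+αω+βω = 0·0+7·0+9·1 ≡ 1  ⇒  (a,b)_2 = -1.
v=3: a=3^6·(≡2), b=3^11·(≡2) mod 3; (2|3)=-1, (2|3)=-1; (−1)^{6·11·1}·(-1)^11·(-1)^6 = -1.
v=∞: 170 > 0 and -30 < 0  ⇒  (a,b)_∞ = +1.
v=23: a=23^-2·(≡18), b=23^-4·(≡9) mod 23; (18|23)=+1, (9|23)=+1; (−1)^{-2·-4·11}·(+1)^-4·(+1)^-2 = +1.
v=13: a=13^2·(≡3), b=13^4·(≡4) mod 13; (3|13)=+1, (4|13)=+1; (−1)^{2·4·6}·(+1)^4·(+1)^2 = +1.
v=7: a=7^-2·(≡1), b=7^-2·(≡6) mod 7; (1|7)=+1, (6|7)=-1; (−1)^{-2·-2·3}·(+1)^-2·(-1)^-2 = +1.
v=5: a=5^1·(≡4), b=5^1·(≡4) mod 5; (4|5)=+1, (4|5)=+1; (−1)^{1·1·2}·(+1)^1·(+1)^1 = +1.
Ram(170, -30) = {2, 3}; no ℚ_2-point on the conic.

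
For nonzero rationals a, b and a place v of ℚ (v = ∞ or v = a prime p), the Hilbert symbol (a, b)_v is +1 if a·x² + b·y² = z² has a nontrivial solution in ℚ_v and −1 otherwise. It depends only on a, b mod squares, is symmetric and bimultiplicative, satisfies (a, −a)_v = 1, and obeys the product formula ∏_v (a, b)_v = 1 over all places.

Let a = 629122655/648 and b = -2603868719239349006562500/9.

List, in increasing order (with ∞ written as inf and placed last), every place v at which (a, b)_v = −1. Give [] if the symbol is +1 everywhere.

[2, 5, 17, 41]

(a, b) ≡ (2590, -128945) mod (ℚ^×)²; places V = {2, 3, 5, 7, 17, 37, 41, ∞}.
(a,b)_37: α=1, u≡4; β=3, v≡11 (mod 37); (4|37)=+1, (11|37)=+1; sign (−1)^0·+1^3·+1^1 = +1.
(a,b)_7: α=1, u≡5; β=0, v≡1 (mod 7); (5|7)=-1, (1|7)=+1; sign (−1)^0·-1^0·+1^1 = +1.
(a,b)_3: α=-4, u≡1; β=-2, v≡1 (mod 3); (1|3)=+1, (1|3)=+1; sign (−1)^0·+1^-2·+1^-4 = +1.
(a,b)_2: α=-3, β=2; u≡7, v≡7 (mod 8); ε(u)ε(v)=1·1, αω(v)=-3·0, βω(u)=2·0; sum ≡ 1  ⇒  -1.
(a,b)_17: α=2, u≡14; β=5, v≡6 (mod 17); (14|17)=-1, (6|17)=-1; sign (−1)^0·-1^5·-1^2 = -1.
(a,b)_∞: sgn(2590)=+, sgn(-128945)=−, so +1.
(a,b)_41: α=2, u≡35; β=5, v≡26 (mod 41); (35|41)=-1, (26|41)=-1; sign (−1)^0·-1^5·-1^2 = -1.
(a,b)_5: α=1, u≡2; β=7, v≡4 (mod 5); (2|5)=-1, (4|5)=+1; sign (−1)^0·-1^7·+1^1 = -1.
(2590, -128945 / ℚ) ramifies at {2, 5, 17, 41}: a division algebra.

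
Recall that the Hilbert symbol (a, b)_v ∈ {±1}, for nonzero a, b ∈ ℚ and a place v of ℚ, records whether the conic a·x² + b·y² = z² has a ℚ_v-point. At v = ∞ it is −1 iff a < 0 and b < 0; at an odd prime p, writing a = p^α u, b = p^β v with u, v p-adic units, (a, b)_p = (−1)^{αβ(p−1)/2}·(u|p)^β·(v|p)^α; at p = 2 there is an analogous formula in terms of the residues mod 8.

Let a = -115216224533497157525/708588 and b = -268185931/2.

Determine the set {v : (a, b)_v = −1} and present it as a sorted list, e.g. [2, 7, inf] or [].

[19, inf]

Mod squares: a ≡ -663, b ≡ -38. Check v ∈ {∞, 2, 3, 5, 7, 13, 17, 19}.
v=3: a=3^-11·(≡1), b=3^0·(≡1) mod 3; (1|3)=+1, (1|3)=+1; (−1)^{-11·0·1}·(+1)^0·(+1)^-11 = +1.
v=19: a=19^2·(≡3), b=19^1·(≡16) mod 19; (3|19)=-1, (16|19)=+1; (−1)^{2·1·9}·(-1)^1·(+1)^2 = -1.
v=∞: -663 < 0 and -38 < 0  ⇒  (a,b)_∞ = -1.
v=2: v_2(a)=-2, v_2(b)=-1; units ≡ 1, 5 (mod 8); ε·ε+αω+βω = 0·0+-2·1+-1·0 ≡ 0  ⇒  (a,b)_2 = +1.
v=17: a=17^9·(≡14), b=17^4·(≡1) mod 17; (14|17)=-1, (1|17)=+1; (−1)^{9·4·8}·(-1)^4·(+1)^9 = +1.
v=13: a=13^3·(≡3), b=13^2·(≡12) mod 13; (3|13)=+1, (12|13)=+1; (−1)^{3·2·6}·(+1)^2·(+1)^3 = +1.
v=5: a=5^2·(≡3), b=5^0·(≡2) mod 5; (3|5)=-1, (2|5)=-1; (−1)^{2·0·2}·(-1)^0·(-1)^2 = +1.
v=7: a=7^2·(≡2), b=7^0·(≡4) mod 7; (2|7)=+1, (4|7)=+1; (−1)^{2·0·3}·(+1)^0·(+1)^2 = +1.
|Ram(-663, -38)| = 2, even; anisotropic at {19, ∞}.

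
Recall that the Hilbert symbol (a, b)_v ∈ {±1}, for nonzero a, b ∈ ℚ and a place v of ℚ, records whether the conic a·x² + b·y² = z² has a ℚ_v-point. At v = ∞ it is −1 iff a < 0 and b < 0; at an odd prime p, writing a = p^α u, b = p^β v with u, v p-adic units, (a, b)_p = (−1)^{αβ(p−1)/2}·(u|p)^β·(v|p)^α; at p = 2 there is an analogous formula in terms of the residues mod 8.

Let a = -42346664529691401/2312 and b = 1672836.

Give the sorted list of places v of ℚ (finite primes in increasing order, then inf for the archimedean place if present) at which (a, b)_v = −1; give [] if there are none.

[11, 29]

Mod squares: a ≡ -4002, b ≡ 418209. Check v ∈ {∞, 2, 3, 11, 17, 19, 23, 29}.
v=11: a=11^4·(≡10), b=11^1·(≡1) mod 11; (10|11)=-1, (1|11)=+1; (−1)^{4·1·5}·(-1)^1·(+1)^4 = -1.
v=3: a=3^3·(≡1), b=3^1·(≡2) mod 3; (1|3)=+1, (2|3)=-1; (−1)^{3·1·1}·(+1)^1·(-1)^3 = +1.
v=23: a=23^3·(≡20), b=23^1·(≡6) mod 23; (20|23)=-1, (6|23)=+1; (−1)^{3·1·11}·(-1)^1·(+1)^3 = +1.
v=∞: -4002 < 0 and 418209 > 0  ⇒  (a,b)_∞ = +1.
v=29: a=29^3·(≡5), b=29^1·(≡3) mod 29; (5|29)=+1, (3|29)=-1; (−1)^{3·1·14}·(+1)^1·(-1)^3 = -1.
v=19: a=19^2·(≡16), b=19^1·(≡17) mod 19; (16|19)=+1, (17|19)=+1; (−1)^{2·1·9}·(+1)^1·(+1)^2 = +1.
v=17: a=17^-2·(≡12), b=17^0·(≡2) mod 17; (12|17)=-1, (2|17)=+1; (−1)^{-2·0·8}·(-1)^0·(+1)^-2 = +1.
v=2: v_2(a)=-3, v_2(b)=2; units ≡ 7, 1 (mod 8); ε·ε+αω+βω = 1·0+-3·0+2·0 ≡ 0  ⇒  (a,b)_2 = +1.
Ram(-4002, 418209) = {11, 29}; no ℚ_11-point on the conic.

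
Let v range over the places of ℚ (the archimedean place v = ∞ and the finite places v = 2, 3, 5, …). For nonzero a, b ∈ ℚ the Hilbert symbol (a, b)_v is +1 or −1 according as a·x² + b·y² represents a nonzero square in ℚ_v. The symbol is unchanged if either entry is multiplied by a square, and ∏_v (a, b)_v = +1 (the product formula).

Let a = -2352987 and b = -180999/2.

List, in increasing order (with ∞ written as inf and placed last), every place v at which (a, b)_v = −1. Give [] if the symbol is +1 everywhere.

[2, inf]

(a, b) ≡ (-1547, -238) mod (ℚ^×)²; places V = {2, 3, 7, 13, 17, ∞}.
(a,b)_∞: sgn(-1547)=−, sgn(-238)=−, so -1.
(a,b)_17: α=1, u≡3; β=1, v≡6 (mod 17); (3|17)=-1, (6|17)=-1; sign (−1)^0·-1^1·-1^1 = +1.
(a,b)_3: α=2, u≡1; β=2, v≡2 (mod 3); (1|3)=+1, (2|3)=-1; sign (−1)^0·+1^2·-1^2 = +1.
(a,b)_7: α=1, u≡6; β=1, v≡4 (mod 7); (6|7)=-1, (4|7)=+1; sign (−1)^1·-1^1·+1^1 = +1.
(a,b)_13: α=3, u≡8; β=2, v≡4 (mod 13); (8|13)=-1, (4|13)=+1; sign (−1)^0·-1^2·+1^3 = +1.
(a,b)_2: α=0, β=-1; u≡5, v≡1 (mod 8); ε(u)ε(v)=0·0, αω(v)=0·0, βω(u)=-1·1; sum ≡ 1  ⇒  -1.
Ram(-1547, -238) = {2, ∞}; no ℚ_2-point on the conic.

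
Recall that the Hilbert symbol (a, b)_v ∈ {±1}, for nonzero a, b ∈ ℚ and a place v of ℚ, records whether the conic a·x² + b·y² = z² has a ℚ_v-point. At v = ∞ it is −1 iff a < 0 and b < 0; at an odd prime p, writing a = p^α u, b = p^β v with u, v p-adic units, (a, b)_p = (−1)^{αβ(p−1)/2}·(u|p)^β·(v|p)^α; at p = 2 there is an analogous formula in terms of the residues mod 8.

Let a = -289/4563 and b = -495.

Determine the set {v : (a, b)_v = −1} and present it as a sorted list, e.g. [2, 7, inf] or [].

(a, b) ≡ (-3, -55) mod (ℚ^×)²; places V = {2, 3, 5, 11, 13, 17, ∞}.
(a,b)_2: α=0, β=0; u≡5, v≡1 (mod 8); ε(u)ε(v)=0·0, αω(v)=0·0, βω(u)=0·1; sum ≡ 0  ⇒  +1.
(a,b)_3: α=-3, u≡2; β=2, v≡2 (mod 3); (2|3)=-1, (2|3)=-1; sign (−1)^0·-1^2·-1^-3 = -1.
(a,b)_13: α=-2, u≡10; β=0, v≡12 (mod 13); (10|13)=+1, (12|13)=+1; sign (−1)^0·+1^0·+1^-2 = +1.
(a,b)_5: α=0, u≡2; β=1, v≡1 (mod 5); (2|5)=-1, (1|5)=+1; sign (−1)^0·-1^1·+1^0 = -1.
(a,b)_11: α=0, u≡7; β=1, v≡10 (mod 11); (7|11)=-1, (10|11)=-1; sign (−1)^0·-1^1·-1^0 = -1.
(a,b)_17: α=2, u≡12; β=0, v≡15 (mod 17); (12|17)=-1, (15|17)=+1; sign (−1)^0·-1^0·+1^2 = +1.
(a,b)_∞: sgn(-3)=−, sgn(-55)=−, so -1.
|Ram(-3, -55)| = 4, even; anisotropic at {3, 5, 11, ∞}.

[3, 5, 11, inf]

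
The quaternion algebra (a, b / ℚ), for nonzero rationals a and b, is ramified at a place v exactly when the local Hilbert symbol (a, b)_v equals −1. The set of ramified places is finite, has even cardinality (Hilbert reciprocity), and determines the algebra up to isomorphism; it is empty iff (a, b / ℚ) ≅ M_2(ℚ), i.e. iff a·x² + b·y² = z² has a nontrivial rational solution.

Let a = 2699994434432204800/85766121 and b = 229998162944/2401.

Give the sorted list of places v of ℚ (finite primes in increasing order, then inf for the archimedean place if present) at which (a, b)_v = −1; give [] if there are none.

(a, b) ≡ (253, 29) mod (ℚ^×)²; places V = {2, 3, 5, 7, 11, 23, 29, ∞}.
(a,b)_29: α=2, u≡8; β=1, v≡13 (mod 29); (8|29)=-1, (13|29)=+1; sign (−1)^0·-1^1·+1^2 = -1.
(a,b)_11: α=5, u≡3; β=4, v≡6 (mod 11); (3|11)=+1, (6|11)=-1; sign (−1)^0·+1^4·-1^5 = -1.
(a,b)_5: α=2, u≡2; β=0, v≡4 (mod 5); (2|5)=-1, (4|5)=+1; sign (−1)^0·-1^0·+1^2 = +1.
(a,b)_3: α=-6, u≡1; β=0, v≡2 (mod 3); (1|3)=+1, (2|3)=-1; sign (−1)^0·+1^0·-1^-6 = +1.
(a,b)_2: α=16, β=10; u≡5, v≡5 (mod 8); ε(u)ε(v)=0·0, αω(v)=16·1, βω(u)=10·1; sum ≡ 0  ⇒  +1.
(a,b)_∞: sgn(253)=+, sgn(29)=+, so +1.
(a,b)_7: α=-6, u≡2; β=-4, v≡4 (mod 7); (2|7)=+1, (4|7)=+1; sign (−1)^0·+1^-4·+1^-6 = +1.
(a,b)_23: α=3, u≡19; β=2, v≡12 (mod 23); (19|23)=-1, (12|23)=+1; sign (−1)^0·-1^2·+1^3 = +1.
Ram(253, 29) = {11, 29}; no ℚ_11-point on the conic.

[11, 29]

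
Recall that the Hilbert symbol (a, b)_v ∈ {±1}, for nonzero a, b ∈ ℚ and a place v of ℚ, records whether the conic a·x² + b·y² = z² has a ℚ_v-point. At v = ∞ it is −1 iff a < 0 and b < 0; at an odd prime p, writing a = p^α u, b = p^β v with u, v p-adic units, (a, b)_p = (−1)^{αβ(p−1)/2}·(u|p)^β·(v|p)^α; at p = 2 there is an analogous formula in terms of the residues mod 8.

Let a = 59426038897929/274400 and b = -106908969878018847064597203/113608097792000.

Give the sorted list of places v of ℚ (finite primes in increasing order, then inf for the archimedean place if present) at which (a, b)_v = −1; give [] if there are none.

[7, 17]

Mod squares: a ≡ 7854, b ≡ -935. Check v ∈ {∞, 2, 3, 5, 7, 11, 17, 19, 23, 29, 43}.
v=2: v_2(a)=-5, v_2(b)=-20; units ≡ 7, 1 (mod 8); ε·ε+αω+βω = 1·0+-5·0+-20·0 ≡ 0  ⇒  (a,b)_2 = +1.
v=19: a=19^0·(≡7), b=19^-2·(≡3) mod 19; (7|19)=+1, (3|19)=-1; (−1)^{0·-2·9}·(+1)^-2·(-1)^0 = +1.
v=3: a=3^5·(≡2), b=3^12·(≡1) mod 3; (2|3)=-1, (1|3)=+1; (−1)^{5·12·1}·(-1)^12·(+1)^5 = +1.
v=7: a=7^-3·(≡2), b=7^-4·(≡3) mod 7; (2|7)=+1, (3|7)=-1; (−1)^{-3·-4·3}·(+1)^-4·(-1)^-3 = -1.
v=∞: 7854 > 0 and -935 < 0  ⇒  (a,b)_∞ = +1.
v=5: a=5^-2·(≡4), b=5^-3·(≡2) mod 5; (4|5)=+1, (2|5)=-1; (−1)^{-2·-3·2}·(+1)^-3·(-1)^-2 = +1.
v=43: a=43^2·(≡33), b=43^4·(≡41) mod 43; (33|43)=-1, (41|43)=+1; (−1)^{2·4·21}·(-1)^4·(+1)^2 = +1.
v=23: a=23^0·(≡14), b=23^2·(≡1) mod 23; (14|23)=-1, (1|23)=+1; (−1)^{0·2·11}·(-1)^2·(+1)^0 = +1.
v=11: a=11^1·(≡8), b=11^1·(≡9) mod 11; (8|11)=-1, (9|11)=+1; (−1)^{1·1·5}·(-1)^1·(+1)^1 = +1.
v=29: a=29^4·(≡7), b=29^6·(≡16) mod 29; (7|29)=+1, (16|29)=+1; (−1)^{4·6·14}·(+1)^6·(+1)^4 = +1.
v=17: a=17^1·(≡10), b=17^1·(≡1) mod 17; (10|17)=-1, (1|17)=+1; (−1)^{1·1·8}·(-1)^1·(+1)^1 = -1.
Ram(7854, -935) = {7, 17}; no ℚ_7-point on the conic.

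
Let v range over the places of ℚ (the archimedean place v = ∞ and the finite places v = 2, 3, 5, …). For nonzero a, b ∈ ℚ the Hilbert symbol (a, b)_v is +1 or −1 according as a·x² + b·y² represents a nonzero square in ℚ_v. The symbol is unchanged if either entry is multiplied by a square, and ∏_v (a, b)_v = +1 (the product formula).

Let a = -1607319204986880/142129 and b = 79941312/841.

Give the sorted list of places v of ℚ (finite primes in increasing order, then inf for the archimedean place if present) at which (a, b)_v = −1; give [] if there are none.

Mod squares: a ≡ -22521345, b ≡ 1147. Check v ∈ {∞, 2, 3, 5, 7, 11, 13, 17, 29, 31, 37}.
v=29: a=29^-2·(≡8), b=29^-2·(≡28) mod 29; (8|29)=-1, (28|29)=+1; (−1)^{-2·-2·14}·(-1)^-2·(+1)^-2 = +1.
v=17: a=17^1·(≡16), b=17^0·(≡13) mod 17; (16|17)=+1, (13|17)=+1; (−1)^{1·0·8}·(+1)^0·(+1)^1 = +1.
v=11: a=11^3·(≡7), b=11^2·(≡9) mod 11; (7|11)=-1, (9|11)=+1; (−1)^{3·2·5}·(-1)^2·(+1)^3 = +1.
v=37: a=37^1·(≡24), b=37^1·(≡15) mod 37; (24|37)=-1, (15|37)=-1; (−1)^{1·1·18}·(-1)^1·(-1)^1 = +1.
v=2: v_2(a)=16, v_2(b)=6; units ≡ 7, 3 (mod 8); ε·ε+αω+βω = 1·1+16·1+6·0 ≡ 1  ⇒  (a,b)_2 = -1.
v=7: a=7^1·(≡5), b=7^0·(≡3) mod 7; (5|7)=-1, (3|7)=-1; (−1)^{1·0·3}·(-1)^0·(-1)^1 = -1.
v=13: a=13^-2·(≡2), b=13^0·(≡1) mod 13; (2|13)=-1, (1|13)=+1; (−1)^{-2·0·6}·(-1)^0·(+1)^-2 = +1.
v=3: a=3^3·(≡1), b=3^2·(≡1) mod 3; (1|3)=+1, (1|3)=+1; (−1)^{3·2·1}·(+1)^2·(+1)^3 = +1.
v=31: a=31^1·(≡3), b=31^1·(≡12) mod 31; (3|31)=-1, (12|31)=-1; (−1)^{1·1·15}·(-1)^1·(-1)^1 = -1.
v=∞: -22521345 < 0 and 1147 > 0  ⇒  (a,b)_∞ = +1.
v=5: a=5^1·(≡1), b=5^0·(≡2) mod 5; (1|5)=+1, (2|5)=-1; (−1)^{1·0·2}·(+1)^0·(-1)^1 = -1.
Ram(-22521345, 1147) = {2, 5, 7, 31}; no ℚ_2-point on the conic.

[2, 5, 7, 31]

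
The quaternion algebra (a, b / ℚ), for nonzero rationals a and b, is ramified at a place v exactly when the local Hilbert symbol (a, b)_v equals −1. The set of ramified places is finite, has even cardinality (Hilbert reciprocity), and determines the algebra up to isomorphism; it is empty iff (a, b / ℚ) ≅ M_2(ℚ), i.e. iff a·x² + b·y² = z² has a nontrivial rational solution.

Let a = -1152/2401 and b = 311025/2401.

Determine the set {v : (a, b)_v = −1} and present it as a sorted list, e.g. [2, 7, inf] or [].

[13, 29]

(a, b) ≡ (-2, 12441) mod (ℚ^×)²; places V = {2, 3, 5, 7, 11, 13, 29, ∞}.
(a,b)_5: α=0, u≡3; β=2, v≡1 (mod 5); (3|5)=-1, (1|5)=+1; sign (−1)^0·-1^2·+1^0 = +1.
(a,b)_2: α=7, β=0; u≡7, v≡1 (mod 8); ε(u)ε(v)=1·0, αω(v)=7·0, βω(u)=0·0; sum ≡ 0  ⇒  +1.
(a,b)_13: α=0, u≡2; β=1, v≡2 (mod 13); (2|13)=-1, (2|13)=-1; sign (−1)^0·-1^1·-1^0 = -1.
(a,b)_∞: sgn(-2)=−, sgn(12441)=+, so +1.
(a,b)_11: α=0, u≡1; β=1, v≡9 (mod 11); (1|11)=+1, (9|11)=+1; sign (−1)^0·+1^1·+1^0 = +1.
(a,b)_7: α=-4, u≡3; β=-4, v≡1 (mod 7); (3|7)=-1, (1|7)=+1; sign (−1)^0·-1^-4·+1^-4 = +1.
(a,b)_3: α=2, u≡1; β=1, v≡1 (mod 3); (1|3)=+1, (1|3)=+1; sign (−1)^0·+1^1·+1^2 = +1.
(a,b)_29: α=0, u≡18; β=1, v≡25 (mod 29); (18|29)=-1, (25|29)=+1; sign (−1)^0·-1^1·+1^0 = -1.
(-2, 12441 / ℚ) ramifies at {13, 29}: a division algebra.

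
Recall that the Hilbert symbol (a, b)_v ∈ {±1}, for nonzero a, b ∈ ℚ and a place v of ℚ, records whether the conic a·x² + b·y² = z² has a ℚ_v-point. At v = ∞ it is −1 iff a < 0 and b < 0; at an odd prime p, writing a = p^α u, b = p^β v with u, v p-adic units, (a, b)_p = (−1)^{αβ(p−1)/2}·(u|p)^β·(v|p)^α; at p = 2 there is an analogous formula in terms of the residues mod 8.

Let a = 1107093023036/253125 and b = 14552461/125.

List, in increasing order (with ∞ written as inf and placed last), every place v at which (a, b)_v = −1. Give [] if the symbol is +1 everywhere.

[11, 13]

Mod squares: a ≡ 13195, b ≡ 30305. Check v ∈ {∞, 2, 3, 5, 7, 11, 13, 19, 29}.
v=3: a=3^-4·(≡1), b=3^0·(≡2) mod 3; (1|3)=+1, (2|3)=-1; (−1)^{-4·0·1}·(+1)^0·(-1)^-4 = +1.
v=∞: 13195 > 0 and 30305 > 0  ⇒  (a,b)_∞ = +1.
v=5: a=5^-5·(≡1), b=5^-3·(≡1) mod 5; (1|5)=+1, (1|5)=+1; (−1)^{-5·-3·2}·(+1)^-3·(+1)^-5 = +1.
v=13: a=13^1·(≡1), b=13^0·(≡5) mod 13; (1|13)=+1, (5|13)=-1; (−1)^{1·0·6}·(+1)^0·(-1)^1 = -1.
v=19: a=19^2·(≡1), b=19^1·(≡13) mod 19; (1|19)=+1, (13|19)=-1; (−1)^{2·1·9}·(+1)^1·(-1)^2 = +1.
v=7: a=7^5·(≡2), b=7^4·(≡1) mod 7; (2|7)=+1, (1|7)=+1; (−1)^{5·4·3}·(+1)^4·(+1)^5 = +1.
v=11: a=11^2·(≡6), b=11^1·(≡9) mod 11; (6|11)=-1, (9|11)=+1; (−1)^{2·1·5}·(-1)^1·(+1)^2 = -1.
v=2: v_2(a)=2, v_2(b)=0; units ≡ 3, 1 (mod 8); ε·ε+αω+βω = 1·0+2·0+0·1 ≡ 0  ⇒  (a,b)_2 = +1.
v=29: a=29^1·(≡13), b=29^1·(≡25) mod 29; (13|29)=+1, (25|29)=+1; (−1)^{1·1·14}·(+1)^1·(+1)^1 = +1.
(13195, 30305 / ℚ) ramifies at {11, 13}: a division algebra.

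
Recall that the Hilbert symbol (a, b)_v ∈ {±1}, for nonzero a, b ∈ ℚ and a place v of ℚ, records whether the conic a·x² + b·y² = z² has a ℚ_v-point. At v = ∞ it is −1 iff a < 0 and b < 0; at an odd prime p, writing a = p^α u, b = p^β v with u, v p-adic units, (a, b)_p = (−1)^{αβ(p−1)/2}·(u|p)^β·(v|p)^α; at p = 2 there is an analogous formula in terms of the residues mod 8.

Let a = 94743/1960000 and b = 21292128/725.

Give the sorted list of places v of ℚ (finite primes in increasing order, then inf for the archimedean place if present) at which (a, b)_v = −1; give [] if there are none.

Mod squares: a ≡ 87, b ≡ 35438. Check v ∈ {∞, 2, 3, 5, 7, 11, 13, 29, 47}.
v=11: a=11^2·(≡10), b=11^2·(≡10) mod 11; (10|11)=-1, (10|11)=-1; (−1)^{2·2·5}·(-1)^2·(-1)^2 = +1.
v=13: a=13^0·(≡4), b=13^1·(≡9) mod 13; (4|13)=+1, (9|13)=+1; (−1)^{0·1·6}·(+1)^1·(+1)^0 = +1.
v=3: a=3^3·(≡2), b=3^2·(≡2) mod 3; (2|3)=-1, (2|3)=-1; (−1)^{3·2·1}·(-1)^2·(-1)^3 = -1.
v=5: a=5^-4·(≡3), b=5^-2·(≡2) mod 5; (3|5)=-1, (2|5)=-1; (−1)^{-4·-2·2}·(-1)^-2·(-1)^-4 = +1.
v=47: a=47^0·(≡22), b=47^1·(≡16) mod 47; (22|47)=-1, (16|47)=+1; (−1)^{0·1·23}·(-1)^1·(+1)^0 = -1.
v=2: v_2(a)=-6, v_2(b)=5; units ≡ 7, 7 (mod 8); ε·ε+αω+βω = 1·1+-6·0+5·0 ≡ 1  ⇒  (a,b)_2 = -1.
v=∞: 87 > 0 and 35438 > 0  ⇒  (a,b)_∞ = +1.
v=29: a=29^1·(≡8), b=29^-1·(≡5) mod 29; (8|29)=-1, (5|29)=+1; (−1)^{1·-1·14}·(-1)^-1·(+1)^1 = -1.
v=7: a=7^-2·(≡6), b=7^0·(≡1) mod 7; (6|7)=-1, (1|7)=+1; (−1)^{-2·0·3}·(-1)^0·(+1)^-2 = +1.
(87, 35438 / ℚ) ramifies at {2, 3, 29, 47}: a division algebra.

[2, 3, 29, 47]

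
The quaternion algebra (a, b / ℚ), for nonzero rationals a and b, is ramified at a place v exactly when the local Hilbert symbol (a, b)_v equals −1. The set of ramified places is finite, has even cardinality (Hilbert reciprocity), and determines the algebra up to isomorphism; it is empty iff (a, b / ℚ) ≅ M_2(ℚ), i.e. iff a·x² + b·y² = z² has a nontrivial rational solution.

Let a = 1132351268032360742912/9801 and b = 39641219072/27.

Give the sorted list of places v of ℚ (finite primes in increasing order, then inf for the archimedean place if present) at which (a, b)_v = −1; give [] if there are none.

[3, 7, 17, 23]

(a, b) ≡ (17, 6279) mod (ℚ^×)²; places V = {2, 3, 7, 11, 13, 17, 23, ∞}.
(a,b)_3: α=-4, u≡2; β=-3, v≡2 (mod 3); (2|3)=-1, (2|3)=-1; sign (−1)^0·-1^-3·-1^-4 = -1.
(a,b)_13: α=2, u≡10; β=1, v≡6 (mod 13); (10|13)=+1, (6|13)=-1; sign (−1)^0·+1^1·-1^2 = +1.
(a,b)_2: α=30, β=16; u≡1, v≡7 (mod 8); ε(u)ε(v)=0·1, αω(v)=30·0, βω(u)=16·0; sum ≡ 0  ⇒  +1.
(a,b)_11: α=-2, u≡10; β=0, v≡3 (mod 11); (10|11)=-1, (3|11)=+1; sign (−1)^0·-1^0·+1^-2 = +1.
(a,b)_23: α=2, u≡19; β=1, v≡11 (mod 23); (19|23)=-1, (11|23)=-1; sign (−1)^0·-1^1·-1^2 = -1.
(a,b)_7: α=4, u≡3; β=1, v≡1 (mod 7); (3|7)=-1, (1|7)=+1; sign (−1)^0·-1^1·+1^4 = -1.
(a,b)_∞: sgn(17)=+, sgn(6279)=+, so +1.
(a,b)_17: α=3, u≡13; β=2, v≡7 (mod 17); (13|17)=+1, (7|17)=-1; sign (−1)^0·+1^2·-1^3 = -1.
Ram(17, 6279) = {3, 7, 17, 23}; no ℚ_3-point on the conic.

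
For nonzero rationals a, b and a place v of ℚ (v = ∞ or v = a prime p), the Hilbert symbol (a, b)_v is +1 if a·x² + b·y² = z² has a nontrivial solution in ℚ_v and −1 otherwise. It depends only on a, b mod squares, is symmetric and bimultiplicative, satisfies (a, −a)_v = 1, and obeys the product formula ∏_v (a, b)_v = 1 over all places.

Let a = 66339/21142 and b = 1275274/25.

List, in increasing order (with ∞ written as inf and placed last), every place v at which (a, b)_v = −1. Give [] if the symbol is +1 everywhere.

Mod squares: a ≡ 2002, b ≡ 154. Check v ∈ {∞, 2, 3, 5, 7, 11, 13, 31}.
v=∞: 2002 > 0 and 154 > 0  ⇒  (a,b)_∞ = +1.
v=5: a=5^0·(≡2), b=5^-2·(≡4) mod 5; (2|5)=-1, (4|5)=+1; (−1)^{0·-2·2}·(-1)^-2·(+1)^0 = +1.
v=7: a=7^1·(≡3), b=7^3·(≡2) mod 7; (3|7)=-1, (2|7)=+1; (−1)^{1·3·3}·(-1)^3·(+1)^1 = +1.
v=11: a=11^-1·(≡8), b=11^1·(≡9) mod 11; (8|11)=-1, (9|11)=+1; (−1)^{-1·1·5}·(-1)^1·(+1)^-1 = +1.
v=3: a=3^6·(≡1), b=3^0·(≡1) mod 3; (1|3)=+1, (1|3)=+1; (−1)^{6·0·1}·(+1)^0·(+1)^6 = +1.
v=2: v_2(a)=-1, v_2(b)=1; units ≡ 1, 5 (mod 8); ε·ε+αω+βω = 0·0+-1·1+1·0 ≡ 1  ⇒  (a,b)_2 = -1.
v=31: a=31^-2·(≡7), b=31^0·(≡11) mod 31; (7|31)=+1, (11|31)=-1; (−1)^{-2·0·15}·(+1)^0·(-1)^-2 = +1.
v=13: a=13^1·(≡5), b=13^2·(≡7) mod 13; (5|13)=-1, (7|13)=-1; (−1)^{1·2·6}·(-1)^2·(-1)^1 = -1.
Ram(2002, 154) = {2, 13}; no ℚ_2-point on the conic.

[2, 13]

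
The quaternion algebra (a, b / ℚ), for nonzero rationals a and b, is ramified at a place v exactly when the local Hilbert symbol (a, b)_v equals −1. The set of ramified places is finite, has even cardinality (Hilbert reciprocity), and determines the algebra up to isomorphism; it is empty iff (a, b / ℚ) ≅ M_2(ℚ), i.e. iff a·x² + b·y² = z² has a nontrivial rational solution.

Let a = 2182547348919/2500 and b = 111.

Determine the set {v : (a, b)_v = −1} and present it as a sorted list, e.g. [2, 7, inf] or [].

Mod squares: a ≡ 551, b ≡ 111. Check v ∈ {∞, 2, 3, 5, 7, 19, 29, 37}.
v=19: a=19^1·(≡8), b=19^0·(≡16) mod 19; (8|19)=-1, (16|19)=+1; (−1)^{1·0·9}·(-1)^0·(+1)^1 = +1.
v=3: a=3^10·(≡2), b=3^1·(≡1) mod 3; (2|3)=-1, (1|3)=+1; (−1)^{10·1·1}·(-1)^1·(+1)^10 = -1.
v=5: a=5^-4·(≡1), b=5^0·(≡1) mod 5; (1|5)=+1, (1|5)=+1; (−1)^{-4·0·2}·(+1)^0·(+1)^-4 = +1.
v=29: a=29^1·(≡15), b=29^0·(≡24) mod 29; (15|29)=-1, (24|29)=+1; (−1)^{1·0·14}·(-1)^0·(+1)^1 = +1.
v=∞: 551 > 0 and 111 > 0  ⇒  (a,b)_∞ = +1.
v=7: a=7^2·(≡3), b=7^0·(≡6) mod 7; (3|7)=-1, (6|7)=-1; (−1)^{2·0·3}·(-1)^0·(-1)^2 = +1.
v=2: v_2(a)=-2, v_2(b)=0; units ≡ 7, 7 (mod 8); ε·ε+αω+βω = 1·1+-2·0+0·0 ≡ 1  ⇒  (a,b)_2 = -1.
v=37: a=37^2·(≡28), b=37^1·(≡3) mod 37; (28|37)=+1, (3|37)=+1; (−1)^{2·1·18}·(+1)^1·(+1)^2 = +1.
(551, 111 / ℚ) ramifies at {2, 3}: a division algebra.

[2, 3]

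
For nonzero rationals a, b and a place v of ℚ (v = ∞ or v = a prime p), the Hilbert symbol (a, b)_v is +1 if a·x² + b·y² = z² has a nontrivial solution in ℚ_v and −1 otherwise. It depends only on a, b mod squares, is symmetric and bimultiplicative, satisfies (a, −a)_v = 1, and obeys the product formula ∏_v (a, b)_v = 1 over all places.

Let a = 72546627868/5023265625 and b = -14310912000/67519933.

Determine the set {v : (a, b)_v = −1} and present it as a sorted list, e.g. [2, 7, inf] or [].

(a, b) ≡ (247, -15015) mod (ℚ^×)²; places V = {2, 3, 5, 7, 11, 13, 19, 41, 43, 53, ∞}.
(a,b)_2: α=2, β=12; u≡7, v≡1 (mod 8); ε(u)ε(v)=1·0, αω(v)=2·0, βω(u)=12·0; sum ≡ 0  ⇒  +1.
(a,b)_41: α=2, u≡2; β=0, v≡25 (mod 41); (2|41)=+1, (25|41)=+1; sign (−1)^0·+1^0·+1^2 = +1.
(a,b)_7: α=-2, u≡4; β=1, v≡2 (mod 7); (4|7)=+1, (2|7)=+1; sign (−1)^0·+1^1·+1^-2 = +1.
(a,b)_13: α=1, u≡5; β=-1, v≡6 (mod 13); (5|13)=-1, (6|13)=-1; sign (−1)^0·-1^-1·-1^1 = +1.
(a,b)_3: α=-8, u≡1; β=1, v≡2 (mod 3); (1|3)=+1, (2|3)=-1; sign (−1)^0·+1^1·-1^-8 = +1.
(a,b)_43: α=0, u≡18; β=-2, v≡13 (mod 43); (18|43)=-1, (13|43)=+1; sign (−1)^0·-1^-2·+1^0 = +1.
(a,b)_53: α=0, u≡2; β=-2, v≡16 (mod 53); (2|53)=-1, (16|53)=+1; sign (−1)^0·-1^-2·+1^0 = +1.
(a,b)_19: α=3, u≡14; β=0, v≡15 (mod 19); (14|19)=-1, (15|19)=-1; sign (−1)^0·-1^0·-1^3 = -1.
(a,b)_5: α=-6, u≡2; β=3, v≡3 (mod 5); (2|5)=-1, (3|5)=-1; sign (−1)^0·-1^3·-1^-6 = -1.
(a,b)_11: α=2, u≡9; β=3, v≡2 (mod 11); (9|11)=+1, (2|11)=-1; sign (−1)^0·+1^3·-1^2 = +1.
(a,b)_∞: sgn(247)=+, sgn(-15015)=−, so +1.
|Ram(247, -15015)| = 2, even; anisotropic at {5, 19}.

[5, 19]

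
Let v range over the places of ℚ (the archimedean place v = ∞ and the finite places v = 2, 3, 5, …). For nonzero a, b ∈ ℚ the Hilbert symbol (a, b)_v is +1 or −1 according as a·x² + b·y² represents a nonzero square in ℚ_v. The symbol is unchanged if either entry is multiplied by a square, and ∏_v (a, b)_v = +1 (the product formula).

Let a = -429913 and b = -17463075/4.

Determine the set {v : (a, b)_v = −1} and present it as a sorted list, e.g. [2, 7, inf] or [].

[3, 7, 11, 17, 19, 29, 31, inf]

Mod squares: a ≡ -3553, b ≡ -698523. Check v ∈ {∞, 2, 3, 5, 7, 11, 17, 19, 29, 31, 37}.
v=2: v_2(a)=0, v_2(b)=-2; units ≡ 7, 5 (mod 8); ε·ε+αω+βω = 1·0+0·1+-2·0 ≡ 0  ⇒  (a,b)_2 = +1.
v=11: a=11^3·(≡7), b=11^0·(≡2) mod 11; (7|11)=-1, (2|11)=-1; (−1)^{3·0·5}·(-1)^0·(-1)^3 = -1.
v=29: a=29^0·(≡12), b=29^1·(≡17) mod 29; (12|29)=-1, (17|29)=-1; (−1)^{0·1·14}·(-1)^1·(-1)^0 = -1.
v=19: a=19^1·(≡2), b=19^0·(≡18) mod 19; (2|19)=-1, (18|19)=-1; (−1)^{1·0·9}·(-1)^0·(-1)^1 = -1.
v=7: a=7^0·(≡6), b=7^1·(≡3) mod 7; (6|7)=-1, (3|7)=-1; (−1)^{0·1·3}·(-1)^1·(-1)^0 = -1.
v=∞: -3553 < 0 and -698523 < 0  ⇒  (a,b)_∞ = -1.
v=17: a=17^1·(≡7), b=17^0·(≡14) mod 17; (7|17)=-1, (14|17)=-1; (−1)^{1·0·8}·(-1)^0·(-1)^1 = -1.
v=37: a=37^0·(≡27), b=37^1·(≡27) mod 37; (27|37)=+1, (27|37)=+1; (−1)^{0·1·18}·(+1)^1·(+1)^0 = +1.
v=3: a=3^0·(≡2), b=3^1·(≡1) mod 3; (2|3)=-1, (1|3)=+1; (−1)^{0·1·1}·(-1)^1·(+1)^0 = -1.
v=5: a=5^0·(≡2), b=5^2·(≡3) mod 5; (2|5)=-1, (3|5)=-1; (−1)^{0·2·2}·(-1)^2·(-1)^0 = +1.
v=31: a=31^0·(≡26), b=31^1·(≡25) mod 31; (26|31)=-1, (25|31)=+1; (−1)^{0·1·15}·(-1)^1·(+1)^0 = -1.
|Ram(-3553, -698523)| = 8, even; anisotropic at {3, 7, 11, 17, 19, 29, 31, ∞}.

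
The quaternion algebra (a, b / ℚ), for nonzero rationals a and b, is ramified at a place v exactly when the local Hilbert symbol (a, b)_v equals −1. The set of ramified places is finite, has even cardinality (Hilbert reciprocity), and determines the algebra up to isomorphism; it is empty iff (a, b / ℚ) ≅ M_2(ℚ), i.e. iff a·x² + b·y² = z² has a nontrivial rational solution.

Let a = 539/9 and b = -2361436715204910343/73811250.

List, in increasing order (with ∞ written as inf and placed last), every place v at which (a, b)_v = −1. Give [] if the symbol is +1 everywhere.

(a, b) ≡ (11, -3972254) mod (ℚ^×)²; places V = {2, 3, 5, 7, 11, 13, 17, 19, 43, ∞}.
(a,b)_13: α=0, u≡5; β=1, v≡5 (mod 13); (5|13)=-1, (5|13)=-1; sign (−1)^0·-1^1·-1^0 = -1.
(a,b)_19: α=0, u≡5; β=1, v≡15 (mod 19); (5|19)=+1, (15|19)=-1; sign (−1)^0·+1^1·-1^0 = +1.
(a,b)_7: α=2, u≡2; β=6, v≡2 (mod 7); (2|7)=+1, (2|7)=+1; sign (−1)^0·+1^6·+1^2 = +1.
(a,b)_5: α=0, u≡1; β=-4, v≡4 (mod 5); (1|5)=+1, (4|5)=+1; sign (−1)^0·+1^-4·+1^0 = +1.
(a,b)_11: α=1, u≡3; β=3, v≡5 (mod 11); (3|11)=+1, (5|11)=+1; sign (−1)^1·+1^3·+1^1 = -1.
(a,b)_43: α=0, u≡36; β=1, v≡28 (mod 43); (36|43)=+1, (28|43)=-1; sign (−1)^0·+1^1·-1^0 = +1.
(a,b)_3: α=-2, u≡2; β=-10, v≡1 (mod 3); (2|3)=-1, (1|3)=+1; sign (−1)^0·-1^-10·+1^-2 = +1.
(a,b)_2: α=0, β=-1; u≡3, v≡1 (mod 8); ε(u)ε(v)=1·0, αω(v)=0·0, βω(u)=-1·1; sum ≡ 1  ⇒  -1.
(a,b)_17: α=0, u≡7; β=5, v≡11 (mod 17); (7|17)=-1, (11|17)=-1; sign (−1)^0·-1^5·-1^0 = -1.
(a,b)_∞: sgn(11)=+, sgn(-3972254)=−, so +1.
|Ram(11, -3972254)| = 4, even; anisotropic at {2, 11, 13, 17}.

[2, 11, 13, 17]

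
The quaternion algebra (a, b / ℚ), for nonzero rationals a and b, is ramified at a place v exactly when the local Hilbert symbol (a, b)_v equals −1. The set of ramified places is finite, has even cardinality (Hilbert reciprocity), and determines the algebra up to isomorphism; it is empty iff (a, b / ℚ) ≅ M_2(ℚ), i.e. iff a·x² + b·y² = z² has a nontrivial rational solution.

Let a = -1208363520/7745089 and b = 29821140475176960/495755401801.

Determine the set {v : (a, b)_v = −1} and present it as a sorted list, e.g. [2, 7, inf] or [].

[5, 19]

Mod squares: a ≡ -570, b ≡ 10. Check v ∈ {∞, 2, 3, 5, 7, 11, 13, 19, 23, 47}.
v=∞: -570 < 0 and 10 > 0  ⇒  (a,b)_∞ = +1.
v=5: a=5^1·(≡4), b=5^1·(≡2) mod 5; (4|5)=+1, (2|5)=-1; (−1)^{1·1·2}·(+1)^1·(-1)^1 = -1.
v=19: a=19^1·(≡10), b=19^2·(≡13) mod 19; (10|19)=-1, (13|19)=-1; (−1)^{1·2·9}·(-1)^2·(-1)^1 = -1.
v=3: a=3^1·(≡2), b=3^2·(≡1) mod 3; (2|3)=-1, (1|3)=+1; (−1)^{1·2·1}·(-1)^2·(+1)^1 = +1.
v=2: v_2(a)=9, v_2(b)=11; units ≡ 3, 5 (mod 8); ε·ε+αω+βω = 1·0+9·1+11·1 ≡ 0  ⇒  (a,b)_2 = +1.
v=7: a=7^2·(≡1), b=7^4·(≡5) mod 7; (1|7)=+1, (5|7)=-1; (−1)^{2·4·3}·(+1)^4·(-1)^2 = +1.
v=13: a=13^2·(≡11), b=13^2·(≡12) mod 13; (11|13)=-1, (12|13)=+1; (−1)^{2·2·6}·(-1)^2·(+1)^2 = +1.
v=47: a=47^0·(≡46), b=47^2·(≡31) mod 47; (46|47)=-1, (31|47)=-1; (−1)^{0·2·23}·(-1)^2·(-1)^0 = +1.
v=23: a=23^-2·(≡10), b=23^-4·(≡10) mod 23; (10|23)=-1, (10|23)=-1; (−1)^{-2·-4·11}·(-1)^-4·(-1)^-2 = +1.
v=11: a=11^-4·(≡10), b=11^-6·(≡8) mod 11; (10|11)=-1, (8|11)=-1; (−1)^{-4·-6·5}·(-1)^-6·(-1)^-4 = +1.
|Ram(-570, 10)| = 2, even; anisotropic at {5, 19}.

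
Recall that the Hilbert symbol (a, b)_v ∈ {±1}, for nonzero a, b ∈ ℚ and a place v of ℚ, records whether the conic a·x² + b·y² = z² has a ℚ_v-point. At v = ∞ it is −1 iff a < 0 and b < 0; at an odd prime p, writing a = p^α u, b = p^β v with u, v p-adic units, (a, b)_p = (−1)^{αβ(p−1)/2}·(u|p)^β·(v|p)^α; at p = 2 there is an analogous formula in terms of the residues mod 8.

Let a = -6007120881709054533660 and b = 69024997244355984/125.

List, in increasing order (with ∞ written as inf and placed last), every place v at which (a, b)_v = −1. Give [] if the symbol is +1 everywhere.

(a, b) ≡ (-279415, 123845) mod (ℚ^×)²; places V = {2, 3, 5, 13, 17, 29, 31, 41, 47, ∞}.
(a,b)_17: α=2, u≡10; β=1, v≡13 (mod 17); (10|17)=-1, (13|17)=+1; sign (−1)^0·-1^1·+1^2 = -1.
(a,b)_5: α=1, u≡3; β=-3, v≡4 (mod 5); (3|5)=-1, (4|5)=+1; sign (−1)^0·-1^-3·+1^1 = -1.
(a,b)_13: α=2, u≡2; β=2, v≡2 (mod 13); (2|13)=-1, (2|13)=-1; sign (−1)^0·-1^2·-1^2 = +1.
(a,b)_3: α=4, u≡2; β=6, v≡2 (mod 3); (2|3)=-1, (2|3)=-1; sign (−1)^0·-1^6·-1^4 = +1.
(a,b)_2: α=2, β=4; u≡1, v≡5 (mod 8); ε(u)ε(v)=0·0, αω(v)=2·1, βω(u)=4·0; sum ≡ 0  ⇒  +1.
(a,b)_47: α=1, u≡24; β=1, v≡8 (mod 47); (24|47)=+1, (8|47)=+1; sign (−1)^1·+1^1·+1^1 = -1.
(a,b)_31: α=2, u≡4; β=1, v≡27 (mod 31); (4|31)=+1, (27|31)=-1; sign (−1)^0·+1^1·-1^2 = +1.
(a,b)_41: α=3, u≡1; β=2, v≡2 (mod 41); (1|41)=+1, (2|41)=+1; sign (−1)^0·+1^2·+1^3 = +1.
(a,b)_∞: sgn(-279415)=−, sgn(123845)=+, so +1.
(a,b)_29: α=3, u≡4; β=2, v≡10 (mod 29); (4|29)=+1, (10|29)=-1; sign (−1)^0·+1^2·-1^3 = -1.
Ram(-279415, 123845) = {5, 17, 29, 47}; no ℚ_5-point on the conic.

[5, 17, 29, 47]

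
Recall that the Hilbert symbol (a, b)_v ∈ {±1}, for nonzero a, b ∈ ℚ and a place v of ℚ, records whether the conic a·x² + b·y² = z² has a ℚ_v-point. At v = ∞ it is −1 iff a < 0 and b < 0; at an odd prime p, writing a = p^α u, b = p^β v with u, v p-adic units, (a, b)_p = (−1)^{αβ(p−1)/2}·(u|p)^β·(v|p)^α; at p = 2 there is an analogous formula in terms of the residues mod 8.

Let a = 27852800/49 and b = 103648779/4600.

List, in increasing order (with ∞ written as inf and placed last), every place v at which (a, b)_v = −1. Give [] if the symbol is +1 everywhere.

[23, 31]

(a, b) ≡ (17, 315146) mod (ℚ^×)²; places V = {2, 3, 5, 7, 13, 17, 23, 31, 41, ∞}.
(a,b)_41: α=0, u≡3; β=2, v≡25 (mod 41); (3|41)=-1, (25|41)=+1; sign (−1)^0·-1^2·+1^0 = +1.
(a,b)_∞: sgn(17)=+, sgn(315146)=+, so +1.
(a,b)_17: α=1, u≡13; β=1, v≡9 (mod 17); (13|17)=+1, (9|17)=+1; sign (−1)^0·+1^1·+1^1 = +1.
(a,b)_2: α=16, β=-3; u≡1, v≡5 (mod 8); ε(u)ε(v)=0·0, αω(v)=16·1, βω(u)=-3·0; sum ≡ 0  ⇒  +1.
(a,b)_7: α=-2, u≡3; β=0, v≡3 (mod 7); (3|7)=-1, (3|7)=-1; sign (−1)^0·-1^0·-1^-2 = +1.
(a,b)_31: α=0, u≡30; β=1, v≡21 (mod 31); (30|31)=-1, (21|31)=-1; sign (−1)^0·-1^1·-1^0 = -1.
(a,b)_13: α=0, u≡4; β=1, v≡4 (mod 13); (4|13)=+1, (4|13)=+1; sign (−1)^0·+1^1·+1^0 = +1.
(a,b)_23: α=0, u≡10; β=-1, v≡11 (mod 23); (10|23)=-1, (11|23)=-1; sign (−1)^0·-1^-1·-1^0 = -1.
(a,b)_5: α=2, u≡3; β=-2, v≡1 (mod 5); (3|5)=-1, (1|5)=+1; sign (−1)^0·-1^-2·+1^2 = +1.
(a,b)_3: α=0, u≡2; β=2, v≡2 (mod 3); (2|3)=-1, (2|3)=-1; sign (−1)^0·-1^2·-1^0 = +1.
Ram(17, 315146) = {23, 31}; no ℚ_23-point on the conic.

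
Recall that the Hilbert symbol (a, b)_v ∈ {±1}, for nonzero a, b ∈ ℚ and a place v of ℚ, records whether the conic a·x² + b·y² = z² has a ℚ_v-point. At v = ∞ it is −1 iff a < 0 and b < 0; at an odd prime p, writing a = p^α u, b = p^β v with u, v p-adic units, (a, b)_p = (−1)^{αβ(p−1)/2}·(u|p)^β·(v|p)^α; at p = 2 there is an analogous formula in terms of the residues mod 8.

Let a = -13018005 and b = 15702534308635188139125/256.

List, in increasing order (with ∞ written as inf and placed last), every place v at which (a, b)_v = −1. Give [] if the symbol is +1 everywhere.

[5, 7, 11, 17]

Mod squares: a ≡ -5005, b ≡ 85085. Check v ∈ {∞, 2, 3, 5, 7, 11, 13, 17}.
v=5: a=5^1·(≡4), b=5^3·(≡3) mod 5; (4|5)=+1, (3|5)=-1; (−1)^{1·3·2}·(+1)^3·(-1)^1 = -1.
v=∞: -5005 < 0 and 85085 > 0  ⇒  (a,b)_∞ = +1.
v=11: a=11^1·(≡2), b=11^5·(≡2) mod 11; (2|11)=-1, (2|11)=-1; (−1)^{1·5·5}·(-1)^5·(-1)^1 = -1.
v=17: a=17^2·(≡5), b=17^5·(≡5) mod 17; (5|17)=-1, (5|17)=-1; (−1)^{2·5·8}·(-1)^5·(-1)^2 = -1.
v=2: v_2(a)=0, v_2(b)=-8; units ≡ 3, 5 (mod 8); ε·ε+αω+βω = 1·0+0·1+-8·1 ≡ 0  ⇒  (a,b)_2 = +1.
v=7: a=7^1·(≡3), b=7^3·(≡6) mod 7; (3|7)=-1, (6|7)=-1; (−1)^{1·3·3}·(-1)^3·(-1)^1 = -1.
v=13: a=13^1·(≡5), b=13^3·(≡2) mod 13; (5|13)=-1, (2|13)=-1; (−1)^{1·3·6}·(-1)^3·(-1)^1 = +1.
v=3: a=3^2·(≡2), b=3^6·(≡2) mod 3; (2|3)=-1, (2|3)=-1; (−1)^{2·6·1}·(-1)^6·(-1)^2 = +1.
|Ram(-5005, 85085)| = 4, even; anisotropic at {5, 7, 11, 17}.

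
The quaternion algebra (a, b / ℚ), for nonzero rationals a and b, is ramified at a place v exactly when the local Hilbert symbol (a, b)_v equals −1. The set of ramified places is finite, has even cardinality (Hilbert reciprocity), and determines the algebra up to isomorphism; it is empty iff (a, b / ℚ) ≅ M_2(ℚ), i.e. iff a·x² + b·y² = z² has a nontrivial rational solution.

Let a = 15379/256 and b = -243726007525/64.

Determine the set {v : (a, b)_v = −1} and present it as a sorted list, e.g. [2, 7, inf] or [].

[2, 7, 13, 31]

(a, b) ≡ (91, -2821) mod (ℚ^×)²; places V = {2, 5, 7, 11, 13, 31, ∞}.
(a,b)_2: α=-8, β=-6; u≡3, v≡3 (mod 8); ε(u)ε(v)=1·1, αω(v)=-8·1, βω(u)=-6·1; sum ≡ 1  ⇒  -1.
(a,b)_11: α=0, u≡4; β=2, v≡10 (mod 11); (4|11)=+1, (10|11)=-1; sign (−1)^0·+1^2·-1^0 = +1.
(a,b)_∞: sgn(91)=+, sgn(-2821)=−, so +1.
(a,b)_5: α=0, u≡4; β=2, v≡1 (mod 5); (4|5)=+1, (1|5)=+1; sign (−1)^0·+1^2·+1^0 = +1.
(a,b)_7: α=1, u≡5; β=1, v≡3 (mod 7); (5|7)=-1, (3|7)=-1; sign (−1)^1·-1^1·-1^1 = -1.
(a,b)_13: α=3, u≡8; β=5, v≡3 (mod 13); (8|13)=-1, (3|13)=+1; sign (−1)^0·-1^5·+1^3 = -1.
(a,b)_31: α=0, u≡12; β=1, v≡25 (mod 31); (12|31)=-1, (25|31)=+1; sign (−1)^0·-1^1·+1^0 = -1.
Ram(91, -2821) = {2, 7, 13, 31}; no ℚ_2-point on the conic.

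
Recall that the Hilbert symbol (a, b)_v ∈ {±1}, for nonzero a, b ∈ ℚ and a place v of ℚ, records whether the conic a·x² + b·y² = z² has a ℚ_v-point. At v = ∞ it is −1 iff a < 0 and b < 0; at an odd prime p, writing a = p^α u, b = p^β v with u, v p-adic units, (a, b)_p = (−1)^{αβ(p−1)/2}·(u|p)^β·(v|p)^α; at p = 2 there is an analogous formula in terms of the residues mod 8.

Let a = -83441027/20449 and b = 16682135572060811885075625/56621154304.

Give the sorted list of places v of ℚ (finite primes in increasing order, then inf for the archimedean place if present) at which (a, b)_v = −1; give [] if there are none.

[19, 41, 43, 53]

Mod squares: a ≡ -83441027, b ≡ 47329. Check v ∈ {∞, 2, 3, 5, 11, 13, 19, 41, 43, 47, 53}.
v=43: a=43^1·(≡6), b=43^2·(≡32) mod 43; (6|43)=+1, (32|43)=-1; (−1)^{1·2·21}·(+1)^2·(-1)^1 = -1.
v=53: a=53^1·(≡17), b=53^3·(≡50) mod 53; (17|53)=+1, (50|53)=-1; (−1)^{1·3·26}·(+1)^3·(-1)^1 = -1.
v=11: a=11^-2·(≡3), b=11^-2·(≡7) mod 11; (3|11)=+1, (7|11)=-1; (−1)^{-2·-2·5}·(+1)^-2·(-1)^-2 = +1.
v=3: a=3^0·(≡1), b=3^4·(≡1) mod 3; (1|3)=+1, (1|3)=+1; (−1)^{0·4·1}·(+1)^4·(+1)^0 = +1.
v=2: v_2(a)=0, v_2(b)=-14; units ≡ 5, 1 (mod 8); ε·ε+αω+βω = 0·0+0·0+-14·1 ≡ 0  ⇒  (a,b)_2 = +1.
v=∞: -83441027 < 0 and 47329 > 0  ⇒  (a,b)_∞ = +1.
v=41: a=41^1·(≡3), b=41^2·(≡26) mod 41; (3|41)=-1, (26|41)=-1; (−1)^{1·2·20}·(-1)^2·(-1)^1 = -1.
v=5: a=5^0·(≡2), b=5^4·(≡4) mod 5; (2|5)=-1, (4|5)=+1; (−1)^{0·4·2}·(-1)^4·(+1)^0 = +1.
v=13: a=13^-2·(≡8), b=13^-4·(≡12) mod 13; (8|13)=-1, (12|13)=+1; (−1)^{-2·-4·6}·(-1)^-4·(+1)^-2 = +1.
v=19: a=19^1·(≡13), b=19^3·(≡15) mod 19; (13|19)=-1, (15|19)=-1; (−1)^{1·3·9}·(-1)^3·(-1)^1 = -1.
v=47: a=47^1·(≡21), b=47^3·(≡35) mod 47; (21|47)=+1, (35|47)=-1; (−1)^{1·3·23}·(+1)^3·(-1)^1 = +1.
Ram(-83441027, 47329) = {19, 41, 43, 53}; no ℚ_19-point on the conic.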